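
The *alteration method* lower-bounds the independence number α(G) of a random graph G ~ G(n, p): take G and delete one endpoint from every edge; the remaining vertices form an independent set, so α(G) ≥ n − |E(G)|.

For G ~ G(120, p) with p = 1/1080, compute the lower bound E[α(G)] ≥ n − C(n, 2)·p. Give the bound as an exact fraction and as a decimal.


E[|E(G)|] = C(120, 2)·p = 7140 · (1/1080) = 119/18.
E[α(G)] ≥ n − E[|E(G)|] = 120 − 119/18 = 2041/18.
Numerically: ≈ 113.388889.
(This is only a lower bound; the true E[α(G)] may be larger.)

E[α(G)] ≥ 2041/18 ≈ 113.388889.


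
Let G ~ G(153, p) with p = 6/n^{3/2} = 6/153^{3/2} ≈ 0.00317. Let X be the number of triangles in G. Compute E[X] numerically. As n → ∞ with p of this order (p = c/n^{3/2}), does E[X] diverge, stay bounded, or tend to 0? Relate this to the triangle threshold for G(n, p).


Number of potential triangles: C(153, 3) = 585276.
Each occurs with probability p³ ≈ (0.00317)³ ≈ 3.186708e-08.
By linearity: E[X] = C(153, 3)·p³ ≈ 585276 · 3.186708e-08 ≈ 0.0187.
Since α = 3/2 > 1, p = c/n^{3/2} = o(1/n) is below the triangle threshold p ~ 1/n. Asymptotically E[X] ~ (c³/6)·n^{3(1−α)} = (6³/6)·n^{-1.5} → 0, so by Markov's inequality G has no triangles w.h.p.

E[X] ≈ 0.0187; in regime p = Θ(1/n^{3/2}) E[X] tends to 0 (below the triangle threshold p ~ 1/n).


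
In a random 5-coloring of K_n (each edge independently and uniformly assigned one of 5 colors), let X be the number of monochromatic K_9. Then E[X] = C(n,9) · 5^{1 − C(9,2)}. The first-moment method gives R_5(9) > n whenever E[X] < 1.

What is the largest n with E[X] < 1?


We need C(n, 9) · 5^{1 − 36} < 1, i.e. C(n, 9) < 5^{36 − 1} = 2910383045673370361328125.
Check values of n near the boundary:
  n = 2167: C(2167, 9) = 2855899084841489792706810; 2855899084841489792706810 < 2910383045673370361328125? YES
  n = 2168: C(2168, 9) = 2867804175977929537095120; 2867804175977929537095120 < 2910383045673370361328125? YES
  n = 2169: C(2169, 9) = 2879753360044504243499683; 2879753360044504243499683 < 2910383045673370361328125? YES
  n = 2170: C(2170, 9) = 2891746779868845075610510; 2891746779868845075610510 < 2910383045673370361328125? YES
  n = 2171: C(2171, 9) = 2903784578674959601827205; 2903784578674959601827205 < 2910383045673370361328125? YES
  n = 2172: C(2172, 9) = 2915866900084148060642020; 2915866900084148060642020 < 2910383045673370361328125? NO
The largest n with C(n, 9) < 2910383045673370361328125 is n = 2171 (where E[X] = 580756915734991920365441/582076609134674072265625 ≈ 0.9977328). Hence R_5(9) > 2171, i.e. R_5(9) ≥ 2172.

Largest n = 2171; hence R_5(9) > 2171.


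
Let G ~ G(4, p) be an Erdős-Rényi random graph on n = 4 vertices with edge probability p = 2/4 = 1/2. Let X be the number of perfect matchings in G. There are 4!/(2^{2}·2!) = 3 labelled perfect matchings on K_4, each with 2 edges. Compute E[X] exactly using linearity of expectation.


K_4 has 4!/(2^{2}·2!) = 3 labelled perfect matchings.
For each such perfect matching H, let X_H = 1 if all 2 edges of H are present in G. Then P[X_H = 1] = p^{2} = (1/2)^{2} = 1/4.
Summing the indicators: E[X] = Σ_H E[X_H] = 3 · p^{2} = 3 · 1/4 = 3/4.
Numerically: E[X] ≈ 0.75.

E[X] = 3 · (1/2)^{2} = 3/4 ≈ 0.75.


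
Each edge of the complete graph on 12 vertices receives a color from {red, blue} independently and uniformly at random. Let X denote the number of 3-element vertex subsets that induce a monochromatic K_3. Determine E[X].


Let X = Σ_S X_S over the C(12, 3) = 220 subsets S of size 3, where X_S = 1 if the K_3 on S is monochromatic.
For a fixed S, the K_3 on S has C(3, 2) = 3 edges. P[all 3 edges red] = (1/2)^3, and likewise for blue, so P[monochromatic] = 2·(1/2)^3 = 2^{1 − 3} = 1/4.
By linearity: E[X] = C(12, 3) · 2^{1 − 3} = 220 · 1/4 = 55.
Numerically: E[X] ≈ 55.000000.

E[X] = C(12,3)·2^(1−C(3,2)) = 55 ≈ 55.000000.


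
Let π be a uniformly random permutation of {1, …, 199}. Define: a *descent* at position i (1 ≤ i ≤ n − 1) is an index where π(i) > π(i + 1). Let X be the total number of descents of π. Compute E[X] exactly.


Write X = Σ X_I over i = 1, …, 198, with X_I the indicator of one descent.
There are 198 indicators.
For each fixed i, the pair (π(i), π(i+1)) is a uniformly random ordered pair of distinct values from {1, …, 199}; by symmetry P[π(i) > π(i+1)] = 1/2.
By linearity: E[X] = 198 · (1/2) = (199 − 1) · (1/2) = 99 ≈ 99.000000.

E[X] = 99 = 99.000000.


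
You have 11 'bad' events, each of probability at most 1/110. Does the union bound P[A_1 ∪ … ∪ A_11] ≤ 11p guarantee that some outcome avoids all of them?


Union bound: P[∪_{i=1}^{11} A_i] ≤ Σ_i P[A_i] ≤ 11·p = 11·(1/110) = 1/10.
Numerically: 1/10 ≈ 0.10000.
Is 1/10 < 1? YES.
Since P[∪ A_i] ≤ 1/10 < 1, the complement has P[∩ A_i^c] ≥ 1 − 1/10 = 9/10 > 0, so some outcome avoids every A_i.

11·p = 1/10 ≈ 0.10000; existence CERTIFIED by the union bound.


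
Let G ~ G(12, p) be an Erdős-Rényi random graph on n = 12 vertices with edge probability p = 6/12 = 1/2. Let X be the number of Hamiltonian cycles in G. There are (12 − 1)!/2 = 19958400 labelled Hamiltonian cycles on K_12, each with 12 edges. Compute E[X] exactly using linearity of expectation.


K_12 has (12 − 1)!/2 = 19958400 labelled Hamiltonian cycles.
For each such Hamiltonian cycle H, let X_H = 1 if all 12 edges of H are present in G. Then P[X_H = 1] = p^{12} = (1/2)^{12} = 1/4096.
Summing the indicators: E[X] = Σ_H E[X_H] = 19958400 · p^{12} = 19958400 · 1/4096 = 155925/32.
Numerically: E[X] ≈ 4872.7.

E[X] = 19958400 · (1/2)^{12} = 155925/32 ≈ 4872.7.


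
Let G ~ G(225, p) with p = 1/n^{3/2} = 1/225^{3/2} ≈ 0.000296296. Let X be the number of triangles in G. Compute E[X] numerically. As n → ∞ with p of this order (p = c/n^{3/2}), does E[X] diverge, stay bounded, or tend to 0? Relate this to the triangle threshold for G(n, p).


Number of potential triangles: C(225, 3) = 1873200.
Each occurs with probability p³ ≈ (0.000296296)³ ≈ 2.60122949e-11.
By linearity: E[X] = C(225, 3)·p³ ≈ 1873200 · 2.60122949e-11 ≈ 0.000049.
Since α = 3/2 > 1, p = c/n^{3/2} = o(1/n) is below the triangle threshold p ~ 1/n. Asymptotically E[X] ~ (c³/6)·n^{3(1−α)} = (1³/6)·n^{-1.5} → 0, so by Markov's inequality G has no triangles w.h.p.

E[X] ≈ 0.000049; in regime p = Θ(1/n^{3/2}) E[X] tends to 0 (below the triangle threshold p ~ 1/n).


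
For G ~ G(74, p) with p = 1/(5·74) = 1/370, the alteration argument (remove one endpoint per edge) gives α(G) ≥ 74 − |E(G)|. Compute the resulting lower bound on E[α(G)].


E[|E(G)|] = C(74, 2)·p = 2701 · (1/370) = 73/10.
E[α(G)] ≥ n − E[|E(G)|] = 74 − 73/10 = 667/10.
Numerically: ≈ 66.700.
(This is only a lower bound; the true E[α(G)] may be larger.)

E[α(G)] ≥ 667/10 ≈ 66.700.


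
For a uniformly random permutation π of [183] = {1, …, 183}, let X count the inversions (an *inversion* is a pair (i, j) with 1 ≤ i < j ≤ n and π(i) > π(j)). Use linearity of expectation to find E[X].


Write X = Σ X_I over the C(183, 2) = 16653 pairs i < j, with X_I the indicator of one inversion.
There are 16653 indicators.
For each fixed pair i < j, the values π(i) and π(j) are two distinct elements of {1, …, 183} in uniformly random order; by symmetry P[π(i) > π(j)] = 1/2.
By linearity: E[X] = 16653 · (1/2) = C(183, 2) · (1/2) = 16653/2 = 16653/2 ≈ 8326.500000.

E[X] = 16653/2 = 8326.500000.


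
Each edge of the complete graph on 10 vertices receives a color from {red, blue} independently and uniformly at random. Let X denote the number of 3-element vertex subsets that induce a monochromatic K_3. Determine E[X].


Let X = Σ_S X_S over the C(10, 3) = 120 subsets S of size 3, where X_S = 1 if the K_3 on S is monochromatic.
For a fixed S, the K_3 on S has C(3, 2) = 3 edges. P[all 3 edges red] = (1/2)^3, and likewise for blue, so P[monochromatic] = 2·(1/2)^3 = 2^{1 − 3} = 1/4.
By linearity: E[X] = C(10, 3) · 2^{1 − 3} = 120 · 1/4 = 30.
Numerically: E[X] ≈ 30.00000.

E[X] = C(10,3)·2^(1−C(3,2)) = 30 ≈ 30.00000.


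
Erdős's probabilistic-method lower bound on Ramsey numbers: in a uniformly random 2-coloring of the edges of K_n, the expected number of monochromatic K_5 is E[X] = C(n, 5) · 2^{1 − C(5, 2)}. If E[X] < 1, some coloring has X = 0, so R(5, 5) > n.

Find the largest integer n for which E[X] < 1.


We need C(n, 5) · 2^{1 − 10} < 1, i.e. C(n, 5) < 2^{10 − 1} = 512.
Check values of n near the boundary:
  n = 7: C(7, 5) = 21; 21 < 512? YES
  n = 8: C(8, 5) = 56; 56 < 512? YES
  n = 9: C(9, 5) = 126; 126 < 512? YES
  n = 10: C(10, 5) = 252; 252 < 512? YES
  n = 11: C(11, 5) = 462; 462 < 512? YES
  n = 12: C(12, 5) = 792; 792 < 512? NO
  n = 13: C(13, 5) = 1287; 1287 < 512? NO
  n = 14: C(14, 5) = 2002; 2002 < 512? NO
The largest n with C(n, 5) < 512 is n = 11 (where E[X] = 231/256 ≈ 0.90234). Hence R(5, 5) > 11, i.e. R(5, 5) ≥ 12.

Largest n = 11; hence R(5, 5) > 11.


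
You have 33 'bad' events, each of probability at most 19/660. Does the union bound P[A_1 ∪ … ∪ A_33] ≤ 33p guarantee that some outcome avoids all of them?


Union bound: P[∪_{i=1}^{33} A_i] ≤ Σ_i P[A_i] ≤ 33·p = 33·(19/660) = 19/20.
Numerically: 19/20 ≈ 0.950.
Is 19/20 < 1? YES.
Since P[∪ A_i] ≤ 19/20 < 1, the complement has P[∩ A_i^c] ≥ 1 − 19/20 = 1/20 > 0, so some outcome avoids every A_i.

33·p = 19/20 ≈ 0.950; existence CERTIFIED by the union bound.


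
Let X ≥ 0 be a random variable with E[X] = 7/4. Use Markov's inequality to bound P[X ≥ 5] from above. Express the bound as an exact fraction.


μ = E[X] = 7/4, a = 5.
Markov: P[X ≥ 5] ≤ μ/a = (7/4)/5 = 7/20.
Numerically: ≈ 0.350.
(Since a = 5 > μ = 1.750, the bound 7/20 is < 1 and informative.)

P[X ≥ 5] ≤ 7/20 ≈ 0.350.


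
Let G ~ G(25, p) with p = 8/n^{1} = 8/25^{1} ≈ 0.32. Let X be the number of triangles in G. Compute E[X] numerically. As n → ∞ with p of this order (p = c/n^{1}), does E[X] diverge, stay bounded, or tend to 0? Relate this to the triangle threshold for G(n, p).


Number of potential triangles: C(25, 3) = 2300.
Each occurs with probability p³ ≈ (0.32)³ ≈ 3.27680e-02.
By linearity: E[X] = C(25, 3)·p³ ≈ 2300 · 3.27680e-02 ≈ 75.366.
Here α = 1, so p = 8/n is exactly at the triangle threshold p ~ 1/n. Asymptotically E[X] → c³/6 = 8³/6 = 256/3 ≈ 85.333, a bounded constant. In this regime the triangle count is asymptotically Poisson(c³/6).

E[X] ≈ 75.366; in regime p = Θ(1/n^{1}) E[X] stays bounded (at the triangle threshold p ~ 1/n).


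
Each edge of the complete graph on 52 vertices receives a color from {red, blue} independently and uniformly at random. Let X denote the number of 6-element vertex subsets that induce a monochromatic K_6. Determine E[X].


Let X = Σ_S X_S over the C(52, 6) = 20358520 subsets S of size 6, where X_S = 1 if the K_6 on S is monochromatic.
For a fixed S, the K_6 on S has C(6, 2) = 15 edges. P[all 15 edges red] = (1/2)^15, and likewise for blue, so P[monochromatic] = 2·(1/2)^15 = 2^{1 − 15} = 1/16384.
By linearity of expectation: E[X] = C(52, 6) · 2^{1 − 15} = 20358520 · 1/16384 = 2544815/2048.
Numerically: E[X] ≈ 1242.585449.

E[X] = C(52,6)·2^(1−C(6,2)) = 2544815/2048 ≈ 1242.585449.


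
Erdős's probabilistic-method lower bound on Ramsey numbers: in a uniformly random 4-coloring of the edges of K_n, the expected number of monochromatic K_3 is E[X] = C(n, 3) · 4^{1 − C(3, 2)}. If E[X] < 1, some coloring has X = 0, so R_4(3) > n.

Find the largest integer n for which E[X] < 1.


We need C(n, 3) · 4^{1 − 3} < 1, i.e. C(n, 3) < 4^{3 − 1} = 16.
Check values of n near the boundary:
  n = 4: C(4, 3) = 4; 4 < 16? YES
  n = 5: C(5, 3) = 10; 10 < 16? YES
  n = 6: C(6, 3) = 20; 20 < 16? NO
  n = 7: C(7, 3) = 35; 35 < 16? NO
  n = 8: C(8, 3) = 56; 56 < 16? NO
The largest n with C(n, 3) < 16 is n = 5 (where E[X] = 5/8 ≈ 0.62500). Hence R_4(3) > 5, i.e. R_4(3) ≥ 6.

Largest n = 5; hence R_4(3) > 5.


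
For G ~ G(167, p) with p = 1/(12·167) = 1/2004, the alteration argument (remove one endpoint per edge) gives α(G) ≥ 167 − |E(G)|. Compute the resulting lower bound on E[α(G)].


E[|E(G)|] = C(167, 2)·p = 13861 · (1/2004) = 83/12.
E[α(G)] ≥ n − E[|E(G)|] = 167 − 83/12 = 1921/12.
Numerically: ≈ 160.0833.
(This is only a lower bound; the true E[α(G)] may be larger.)

E[α(G)] ≥ 1921/12 ≈ 160.0833.


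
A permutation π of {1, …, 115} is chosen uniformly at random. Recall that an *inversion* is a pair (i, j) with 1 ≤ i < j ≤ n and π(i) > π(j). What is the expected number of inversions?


Write X = Σ X_I over the C(115, 2) = 6555 pairs i < j, with X_I the indicator of one inversion.
There are 6555 indicators.
For each fixed pair i < j, the values π(i) and π(j) are two distinct elements of {1, …, 115} in uniformly random order; by symmetry P[π(i) > π(j)] = 1/2.
By linearity: E[X] = 6555 · (1/2) = C(115, 2) · (1/2) = 6555/2 = 6555/2 ≈ 3277.50000.

E[X] = 6555/2 = 3277.50000.


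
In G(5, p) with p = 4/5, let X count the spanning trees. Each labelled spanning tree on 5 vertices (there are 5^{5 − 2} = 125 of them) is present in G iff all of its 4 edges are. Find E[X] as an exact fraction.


K_5 has 5^{5 − 2} = 125 labelled spanning trees.
For each such spanning tree H, let X_H = 1 if all 4 edges of H are present in G. Then P[X_H = 1] = p^{4} = (4/5)^{4} = 256/625.
By linearity of expectation: E[X] = Σ_H E[X_H] = 125 · p^{4} = 125 · 256/625 = 256/5.
Numerically: E[X] ≈ 51.2.

E[X] = 125 · (4/5)^{4} = 256/5 ≈ 51.2.


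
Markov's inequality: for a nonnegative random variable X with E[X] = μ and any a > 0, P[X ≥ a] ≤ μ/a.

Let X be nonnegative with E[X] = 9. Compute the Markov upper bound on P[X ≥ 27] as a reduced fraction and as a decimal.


μ = E[X] = 9, a = 27.
Markov: P[X ≥ 27] ≤ μ/a = (9)/27 = 1/3.
Numerically: ≈ 0.3333.
(Since a = 27 > μ = 9.0000, the bound 1/3 is < 1 and informative.)

P[X ≥ 27] ≤ 1/3 ≈ 0.3333.


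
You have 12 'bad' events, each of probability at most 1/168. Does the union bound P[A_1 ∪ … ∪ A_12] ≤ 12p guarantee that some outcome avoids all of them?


Union bound: P[∪_{i=1}^{12} A_i] ≤ Σ_i P[A_i] ≤ 12·p = 12·(1/168) = 1/14.
Numerically: 1/14 ≈ 0.071429.
Is 1/14 < 1? YES.
Since P[∪ A_i] ≤ 1/14 < 1, the complement has P[∩ A_i^c] ≥ 1 − 1/14 = 13/14 > 0, so some outcome avoids every A_i.

12·p = 1/14 ≈ 0.071429; existence CERTIFIED by the union bound.


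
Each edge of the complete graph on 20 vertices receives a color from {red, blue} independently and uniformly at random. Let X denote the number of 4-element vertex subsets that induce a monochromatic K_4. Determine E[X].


Let X = Σ_S X_S over the C(20, 4) = 4845 subsets S of size 4, where X_S = 1 if the K_4 on S is monochromatic.
For a fixed S, the K_4 on S has C(4, 2) = 6 edges. P[all 6 edges red] = (1/2)^6, and likewise for blue, so P[monochromatic] = 2·(1/2)^6 = 2^{1 − 6} = 1/32.
Summing: E[X] = C(20, 4) · 2^{1 − 6} = 4845 · 1/32 = 4845/32.
Numerically: E[X] ≈ 151.406250.

E[X] = C(20,4)·2^(1−C(4,2)) = 4845/32 ≈ 151.406250.


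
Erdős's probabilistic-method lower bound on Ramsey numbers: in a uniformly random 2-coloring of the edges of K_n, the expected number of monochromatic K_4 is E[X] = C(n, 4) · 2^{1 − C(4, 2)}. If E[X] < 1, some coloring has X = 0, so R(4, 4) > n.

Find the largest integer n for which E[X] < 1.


We need C(n, 4) · 2^{1 − 6} < 1, i.e. C(n, 4) < 2^{6 − 1} = 32.
Check values of n near the boundary:
  n = 4: C(4, 4) = 1; 1 < 32? YES
  n = 5: C(5, 4) = 5; 5 < 32? YES
  n = 6: C(6, 4) = 15; 15 < 32? YES
  n = 7: C(7, 4) = 35; 35 < 32? NO
The largest n with C(n, 4) < 32 is n = 6 (where E[X] = 15/32 ≈ 0.468750). Hence R(4, 4) > 6, i.e. R(4, 4) ≥ 7.

Largest n = 6; hence R(4, 4) > 6.


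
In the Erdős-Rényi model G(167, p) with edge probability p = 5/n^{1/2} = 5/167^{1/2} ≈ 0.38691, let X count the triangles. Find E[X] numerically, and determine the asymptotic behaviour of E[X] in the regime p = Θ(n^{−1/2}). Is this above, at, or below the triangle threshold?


Number of potential triangles: C(167, 3) = 762355.
Each occurs with probability p³ ≈ (0.38691)³ ≈ 5.7920901e-02.
By linearity: E[X] = C(167, 3)·p³ ≈ 762355 · 5.7920901e-02 ≈ 44156.28821.
Since α = 1/2 < 1, p = c/n^{1/2} ≫ 1/n is above the triangle threshold p ~ 1/n. Asymptotically E[X] ~ (c³/6)·n^{3(1−α)} = (5³/6)·n^{1.5} → ∞; triangles are abundant w.h.p.

E[X] ≈ 44156.28821; in regime p = Θ(1/n^{1/2}) E[X] diverges (above the triangle threshold p ~ 1/n).


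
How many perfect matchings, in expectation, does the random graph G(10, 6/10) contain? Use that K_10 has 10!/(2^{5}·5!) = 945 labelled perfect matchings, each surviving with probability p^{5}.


K_10 has 10!/(2^{5}·5!) = 945 labelled perfect matchings.
For each such perfect matching H, let X_H = 1 if all 5 edges of H are present in G. Then P[X_H = 1] = p^{5} = (3/5)^{5} = 243/3125.
Summing the indicators: E[X] = Σ_H E[X_H] = 945 · p^{5} = 945 · 243/3125 = 45927/625.
Numerically: E[X] ≈ 73.483.

E[X] = 945 · (3/5)^{5} = 45927/625 ≈ 73.483.


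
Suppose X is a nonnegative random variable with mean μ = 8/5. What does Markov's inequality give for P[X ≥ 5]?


μ = E[X] = 8/5, a = 5.
Markov: P[X ≥ 5] ≤ μ/a = (8/5)/5 = 8/25.
Numerically: ≈ 0.32000.
(Since a = 5 > μ = 1.60000, the bound 8/25 is < 1 and informative.)

P[X ≥ 5] ≤ 8/25 ≈ 0.32000.


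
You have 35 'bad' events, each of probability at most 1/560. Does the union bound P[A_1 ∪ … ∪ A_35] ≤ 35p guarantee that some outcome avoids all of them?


Union bound: P[∪_{i=1}^{35} A_i] ≤ Σ_i P[A_i] ≤ 35·p = 35·(1/560) = 1/16.
Numerically: 1/16 ≈ 0.06250.
Is 1/16 < 1? YES.
Since P[∪ A_i] ≤ 1/16 < 1, the complement has P[∩ A_i^c] ≥ 1 − 1/16 = 15/16 > 0, so some outcome avoids every A_i.

35·p = 1/16 ≈ 0.06250; existence CERTIFIED by the union bound.


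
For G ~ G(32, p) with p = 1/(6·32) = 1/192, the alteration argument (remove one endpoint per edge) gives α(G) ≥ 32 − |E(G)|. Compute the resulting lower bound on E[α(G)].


E[|E(G)|] = C(32, 2)·p = 496 · (1/192) = 31/12.
E[α(G)] ≥ n − E[|E(G)|] = 32 − 31/12 = 353/12.
Numerically: ≈ 29.416667.
(This is only a lower bound; the true E[α(G)] may be larger.)

E[α(G)] ≥ 353/12 ≈ 29.416667.


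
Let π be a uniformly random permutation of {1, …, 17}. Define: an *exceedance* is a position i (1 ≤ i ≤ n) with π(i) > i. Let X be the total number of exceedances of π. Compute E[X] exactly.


Write X = Σ_{i=1}^{17} X_i, where X_i = 1_{π(i) > i}.
For each fixed i, π(i) is uniform over {1, …, 17} (marginal of a uniform permutation), so P[π(i) > i] = (n − i)/n. Summing: Σ_{i=1}^{17} (n − i)/n = (0 + 1 + … + 16)/17 = 17(17 − 1)/(2·17) = (17 − 1)/2.
Hence E[X] = Σ_{i=1}^{17} (17 − i)/17 = 8 ≈ 8.000.

E[X] = 8 = 8.000.


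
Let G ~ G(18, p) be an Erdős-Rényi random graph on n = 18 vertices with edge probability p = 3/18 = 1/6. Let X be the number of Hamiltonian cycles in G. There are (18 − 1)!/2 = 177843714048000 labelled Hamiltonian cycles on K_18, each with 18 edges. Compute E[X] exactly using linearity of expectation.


K_18 has (18 − 1)!/2 = 177843714048000 labelled Hamiltonian cycles.
For each such Hamiltonian cycle H, let X_H = 1 if all 18 edges of H are present in G. Then P[X_H = 1] = p^{18} = (1/6)^{18} = 1/101559956668416.
By linearity of expectation: E[X] = Σ_H E[X_H] = 177843714048000 · p^{18} = 177843714048000 · 1/101559956668416 = 14889875/8503056.
Numerically: E[X] ≈ 1.75.

E[X] = 177843714048000 · (1/6)^{18} = 14889875/8503056 ≈ 1.75.


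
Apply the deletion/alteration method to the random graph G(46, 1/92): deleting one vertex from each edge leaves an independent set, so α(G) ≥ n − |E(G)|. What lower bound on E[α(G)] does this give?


E[|E(G)|] = C(46, 2)·p = 1035 · (1/92) = 45/4.
E[α(G)] ≥ n − E[|E(G)|] = 46 − 45/4 = 139/4.
Numerically: ≈ 34.75000.
(This is only a lower bound; the true E[α(G)] may be larger.)

E[α(G)] ≥ 139/4 ≈ 34.75000.


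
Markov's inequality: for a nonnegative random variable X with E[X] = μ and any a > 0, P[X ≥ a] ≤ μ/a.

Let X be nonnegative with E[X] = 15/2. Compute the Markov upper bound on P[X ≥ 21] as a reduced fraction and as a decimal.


μ = E[X] = 15/2, a = 21.
Markov: P[X ≥ 21] ≤ μ/a = (15/2)/21 = 5/14.
Numerically: ≈ 0.357143.
(Since a = 21 > μ = 7.500000, the bound 5/14 is < 1 and informative.)

P[X ≥ 21] ≤ 5/14 ≈ 0.357143.


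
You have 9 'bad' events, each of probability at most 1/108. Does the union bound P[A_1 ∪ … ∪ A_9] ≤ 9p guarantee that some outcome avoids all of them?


Union bound: P[∪_{i=1}^{9} A_i] ≤ Σ_i P[A_i] ≤ 9·p = 9·(1/108) = 1/12.
Numerically: 1/12 ≈ 0.0833.
Is 1/12 < 1? YES.
Since P[∪ A_i] ≤ 1/12 < 1, the complement has P[∩ A_i^c] ≥ 1 − 1/12 = 11/12 > 0, so some outcome avoids every A_i.

9·p = 1/12 ≈ 0.0833; existence CERTIFIED by the union bound.


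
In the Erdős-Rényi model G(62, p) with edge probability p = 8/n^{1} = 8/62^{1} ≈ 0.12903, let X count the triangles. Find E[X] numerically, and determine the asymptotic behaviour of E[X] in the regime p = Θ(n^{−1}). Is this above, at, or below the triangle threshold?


Number of potential triangles: C(62, 3) = 37820.
Each occurs with probability p³ ≈ (0.12903)³ ≈ 2.1482998e-03.
By linearity: E[X] = C(62, 3)·p³ ≈ 37820 · 2.1482998e-03 ≈ 81.24870.
Here α = 1, so p = 8/n is exactly at the triangle threshold p ~ 1/n. Asymptotically E[X] → c³/6 = 8³/6 = 256/3 ≈ 85.33333, a bounded constant. In this regime the triangle count is asymptotically Poisson(c³/6).

E[X] ≈ 81.24870; in regime p = Θ(1/n^{1}) E[X] stays bounded (at the triangle threshold p ~ 1/n).


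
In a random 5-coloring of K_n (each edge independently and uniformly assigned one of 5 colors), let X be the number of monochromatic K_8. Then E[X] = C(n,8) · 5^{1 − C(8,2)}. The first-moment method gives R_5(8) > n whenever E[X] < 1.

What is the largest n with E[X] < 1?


We need C(n, 8) · 5^{1 − 28} < 1, i.e. C(n, 8) < 5^{28 − 1} = 7450580596923828125.
Check values of n near the boundary:
  n = 857: C(857, 8) = 6983854138365964575; 6983854138365964575 < 7450580596923828125? YES
  n = 858: C(858, 8) = 7049584530256467771; 7049584530256467771 < 7450580596923828125? YES
  n = 859: C(859, 8) = 7115855595170747139; 7115855595170747139 < 7450580596923828125? YES
  n = 860: C(860, 8) = 7182671140665308145; 7182671140665308145 < 7450580596923828125? YES
  n = 861: C(861, 8) = 7250034996615275865; 7250034996615275865 < 7450580596923828125? YES
  n = 862: C(862, 8) = 7317951015318931845; 7317951015318931845 < 7450580596923828125? YES
  n = 863: C(863, 8) = 7386423071602617757; 7386423071602617757 < 7450580596923828125? YES
  n = 864: C(864, 8) = 7455455062926006708; 7455455062926006708 < 7450580596923828125? NO
The largest n with C(n, 8) < 7450580596923828125 is n = 863 (where E[X] = 7386423071602617757/7450580596923828125 ≈ 0.991389). Hence R_5(8) > 863, i.e. R_5(8) ≥ 864.

Largest n = 863; hence R_5(8) > 863.


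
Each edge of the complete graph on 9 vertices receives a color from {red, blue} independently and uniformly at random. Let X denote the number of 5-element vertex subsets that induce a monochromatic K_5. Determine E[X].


Let X = Σ_S X_S over the C(9, 5) = 126 subsets S of size 5, where X_S = 1 if the K_5 on S is monochromatic.
For a fixed S, the K_5 on S has C(5, 2) = 10 edges. P[all 10 edges red] = (1/2)^10, and likewise for blue, so P[monochromatic] = 2·(1/2)^10 = 2^{1 − 10} = 1/512.
By linearity of expectation: E[X] = C(9, 5) · 2^{1 − 10} = 126 · 1/512 = 63/256.
Numerically: E[X] ≈ 0.24609.

E[X] = C(9,5)·2^(1−C(5,2)) = 63/256 ≈ 0.24609.


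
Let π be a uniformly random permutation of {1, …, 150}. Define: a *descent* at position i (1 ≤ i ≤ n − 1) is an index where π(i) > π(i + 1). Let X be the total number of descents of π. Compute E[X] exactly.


Write X = Σ X_I over i = 1, …, 149, with X_I the indicator of one descent.
There are 149 indicators.
For each fixed i, the pair (π(i), π(i+1)) is a uniformly random ordered pair of distinct values from {1, …, 150}; by symmetry P[π(i) > π(i+1)] = 1/2.
By linearity: E[X] = 149 · (1/2) = (150 − 1) · (1/2) = 149/2 ≈ 74.500000.

E[X] = 149/2 = 74.500000.


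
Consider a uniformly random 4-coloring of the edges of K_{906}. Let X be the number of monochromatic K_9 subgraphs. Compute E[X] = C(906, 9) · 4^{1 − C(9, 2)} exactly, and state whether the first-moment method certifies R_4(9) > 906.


E[X] = C(906, 9) · 4^{1 − 36} = 1089130176400609441450 · 4^{−35} = 1089130176400609441450/1180591620717411303424.
As a reduced fraction: E[X] = 544565088200304720725/590295810358705651712 ≈ 0.9225291.
Is E[X] < 1? YES.
Since E[X] < 1, there exists a 4-coloring of K_{906} with no monochromatic K_9; hence R_4(9) > 906.

E[X] = 544565088200304720725/590295810358705651712 ≈ 0.9225291; E[X] < 1, so R_4(9) > 906.


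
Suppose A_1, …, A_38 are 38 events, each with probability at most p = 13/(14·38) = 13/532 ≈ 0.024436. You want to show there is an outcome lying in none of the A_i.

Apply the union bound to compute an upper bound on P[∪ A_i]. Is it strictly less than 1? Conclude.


Union bound: P[∪_{i=1}^{38} A_i] ≤ Σ_i P[A_i] ≤ 38·p = 38·(13/532) = 13/14.
Numerically: 13/14 ≈ 0.928571.
Is 13/14 < 1? YES.
Since P[∪ A_i] ≤ 13/14 < 1, the complement has P[∩ A_i^c] ≥ 1 − 13/14 = 1/14 > 0, so some outcome avoids every A_i.

38·p = 13/14 ≈ 0.928571; existence CERTIFIED by the union bound.


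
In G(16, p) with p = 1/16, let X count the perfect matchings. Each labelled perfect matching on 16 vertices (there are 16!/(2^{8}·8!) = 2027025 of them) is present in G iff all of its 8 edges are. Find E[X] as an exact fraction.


K_16 has 16!/(2^{8}·8!) = 2027025 labelled perfect matchings.
For each such perfect matching H, let X_H = 1 if all 8 edges of H are present in G. Then P[X_H = 1] = p^{8} = (1/16)^{8} = 1/4294967296.
By linearity: E[X] = Σ_H E[X_H] = 2027025 · p^{8} = 2027025 · 1/4294967296 = 2027025/4294967296.
Numerically: E[X] ≈ 0.000472.

E[X] = 2027025 · (1/16)^{8} = 2027025/4294967296 ≈ 0.000472.


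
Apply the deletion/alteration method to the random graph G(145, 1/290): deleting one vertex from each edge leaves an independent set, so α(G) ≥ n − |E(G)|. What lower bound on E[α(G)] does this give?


E[|E(G)|] = C(145, 2)·p = 10440 · (1/290) = 36.
E[α(G)] ≥ n − E[|E(G)|] = 145 − 36 = 109.
Numerically: ≈ 109.000.
(This is only a lower bound; the true E[α(G)] may be larger.)

E[α(G)] ≥ 109 ≈ 109.000.


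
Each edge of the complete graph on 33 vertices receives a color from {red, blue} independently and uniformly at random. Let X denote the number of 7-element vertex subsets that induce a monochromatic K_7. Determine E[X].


Let X = Σ_S X_S over the C(33, 7) = 4272048 subsets S of size 7, where X_S = 1 if the K_7 on S is monochromatic.
For a fixed S, the K_7 on S has C(7, 2) = 21 edges. P[all 21 edges red] = (1/2)^21, and likewise for blue, so P[monochromatic] = 2·(1/2)^21 = 2^{1 − 21} = 1/1048576.
Summing: E[X] = C(33, 7) · 2^{1 − 21} = 4272048 · 1/1048576 = 267003/65536.
Numerically: E[X] ≈ 4.074142.

E[X] = C(33,7)·2^(1−C(7,2)) = 267003/65536 ≈ 4.074142.


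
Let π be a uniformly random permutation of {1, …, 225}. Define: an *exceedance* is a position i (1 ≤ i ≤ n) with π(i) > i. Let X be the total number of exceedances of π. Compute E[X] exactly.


Write X = Σ_{i=1}^{225} X_i, where X_i = 1_{π(i) > i}.
For each fixed i, π(i) is uniform over {1, …, 225} (marginal of a uniform permutation), so P[π(i) > i] = (n − i)/n. Summing: Σ_{i=1}^{225} (n − i)/n = (0 + 1 + … + 224)/225 = 225(225 − 1)/(2·225) = (225 − 1)/2.
Hence E[X] = Σ_{i=1}^{225} (225 − i)/225 = 112 ≈ 112.000.

E[X] = 112 = 112.000.


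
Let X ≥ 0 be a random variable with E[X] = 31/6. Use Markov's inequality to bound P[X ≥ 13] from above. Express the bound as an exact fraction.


μ = E[X] = 31/6, a = 13.
Markov: P[X ≥ 13] ≤ μ/a = (31/6)/13 = 31/78.
Numerically: ≈ 0.397.
(Since a = 13 > μ = 5.167, the bound 31/78 is < 1 and informative.)

P[X ≥ 13] ≤ 31/78 ≈ 0.397.


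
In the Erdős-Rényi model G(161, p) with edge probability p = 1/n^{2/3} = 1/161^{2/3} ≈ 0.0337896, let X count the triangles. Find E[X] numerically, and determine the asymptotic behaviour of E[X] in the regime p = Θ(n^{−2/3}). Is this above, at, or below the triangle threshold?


Number of potential triangles: C(161, 3) = 682640.
Each occurs with probability p³ ≈ (0.0337896)³ ≈ 3.85787585e-05.
By linearity: E[X] = C(161, 3)·p³ ≈ 682640 · 3.85787585e-05 ≈ 26.335404.
Since α = 2/3 < 1, p = c/n^{2/3} ≫ 1/n is above the triangle threshold p ~ 1/n. Asymptotically E[X] ~ (c³/6)·n^{3(1−α)} = (1³/6)·n^{1} → ∞; triangles are abundant w.h.p.

E[X] ≈ 26.335404; in regime p = Θ(1/n^{2/3}) E[X] diverges (above the triangle threshold p ~ 1/n).


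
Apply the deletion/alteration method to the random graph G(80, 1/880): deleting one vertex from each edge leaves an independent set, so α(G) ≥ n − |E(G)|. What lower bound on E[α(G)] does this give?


E[|E(G)|] = C(80, 2)·p = 3160 · (1/880) = 79/22.
E[α(G)] ≥ n − E[|E(G)|] = 80 − 79/22 = 1681/22.
Numerically: ≈ 76.409091.
(This is only a lower bound; the true E[α(G)] may be larger.)

E[α(G)] ≥ 1681/22 ≈ 76.409091.


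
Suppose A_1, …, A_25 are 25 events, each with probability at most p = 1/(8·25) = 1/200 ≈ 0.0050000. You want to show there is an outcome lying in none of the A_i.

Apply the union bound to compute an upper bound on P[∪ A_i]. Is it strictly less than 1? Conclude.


Union bound: P[∪_{i=1}^{25} A_i] ≤ Σ_i P[A_i] ≤ 25·p = 25·(1/200) = 1/8.
Numerically: 1/8 ≈ 0.1250000.
Is 1/8 < 1? YES.
Since P[∪ A_i] ≤ 1/8 < 1, the complement has P[∩ A_i^c] ≥ 1 − 1/8 = 7/8 > 0, so some outcome avoids every A_i.

25·p = 1/8 ≈ 0.1250000; existence CERTIFIED by the union bound.


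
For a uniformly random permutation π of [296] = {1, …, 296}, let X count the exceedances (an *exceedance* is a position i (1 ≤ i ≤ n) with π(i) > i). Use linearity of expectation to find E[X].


Write X = Σ_{i=1}^{296} X_i, where X_i = 1_{π(i) > i}.
For each fixed i, π(i) is uniform over {1, …, 296} (marginal of a uniform permutation), so P[π(i) > i] = (n − i)/n. Summing: Σ_{i=1}^{296} (n − i)/n = (0 + 1 + … + 295)/296 = 296(296 − 1)/(2·296) = (296 − 1)/2.
Hence E[X] = Σ_{i=1}^{296} (296 − i)/296 = 295/2 ≈ 147.50000.

E[X] = 295/2 = 147.50000.


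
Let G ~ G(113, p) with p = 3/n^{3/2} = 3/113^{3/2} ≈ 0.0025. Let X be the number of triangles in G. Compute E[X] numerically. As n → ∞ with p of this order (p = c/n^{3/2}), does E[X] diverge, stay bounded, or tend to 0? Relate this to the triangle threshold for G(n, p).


Number of potential triangles: C(113, 3) = 234136.
Each occurs with probability p³ ≈ (0.0025)³ ≈ 1.55780e-08.
By linearity: E[X] = C(113, 3)·p³ ≈ 234136 · 1.55780e-08 ≈ 0.004.
Since α = 3/2 > 1, p = c/n^{3/2} = o(1/n) is below the triangle threshold p ~ 1/n. Asymptotically E[X] ~ (c³/6)·n^{3(1−α)} = (3³/6)·n^{-1.5} → 0, so by Markov's inequality G has no triangles w.h.p.

E[X] ≈ 0.004; in regime p = Θ(1/n^{3/2}) E[X] tends to 0 (below the triangle threshold p ~ 1/n).


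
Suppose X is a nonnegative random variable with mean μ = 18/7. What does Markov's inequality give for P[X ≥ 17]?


μ = E[X] = 18/7, a = 17.
Markov: P[X ≥ 17] ≤ μ/a = (18/7)/17 = 18/119.
Numerically: ≈ 0.1513.
(Since a = 17 > μ = 2.5714, the bound 18/119 is < 1 and informative.)

P[X ≥ 17] ≤ 18/119 ≈ 0.1513.


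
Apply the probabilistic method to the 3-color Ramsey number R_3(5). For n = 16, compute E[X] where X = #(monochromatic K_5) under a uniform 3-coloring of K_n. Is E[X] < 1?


E[X] = C(16, 5) · 3^{1 − 10} = 4368 · 3^{−9} = 4368/19683.
As a reduced fraction: E[X] = 1456/6561 ≈ 0.221917.
Is E[X] < 1? YES.
Since E[X] < 1, there exists a 3-coloring of K_{16} with no monochromatic K_5; hence R_3(5) > 16.

E[X] = 1456/6561 ≈ 0.221917; E[X] < 1, so R_3(5) > 16.


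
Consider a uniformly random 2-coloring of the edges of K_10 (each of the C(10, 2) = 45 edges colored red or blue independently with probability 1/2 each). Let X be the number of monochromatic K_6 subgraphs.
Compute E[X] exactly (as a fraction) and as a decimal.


Let X = Σ_S X_S over the C(10, 6) = 210 subsets S of size 6, where X_S = 1 if the K_6 on S is monochromatic.
For a fixed S, the K_6 on S has C(6, 2) = 15 edges. P[all 15 edges red] = (1/2)^15, and likewise for blue, so P[monochromatic] = 2·(1/2)^15 = 2^{1 − 15} = 1/16384.
Summing: E[X] = C(10, 6) · 2^{1 − 15} = 210 · 1/16384 = 105/8192.
Numerically: E[X] ≈ 0.01282.

E[X] = C(10,6)·2^(1−C(6,2)) = 105/8192 ≈ 0.01282.


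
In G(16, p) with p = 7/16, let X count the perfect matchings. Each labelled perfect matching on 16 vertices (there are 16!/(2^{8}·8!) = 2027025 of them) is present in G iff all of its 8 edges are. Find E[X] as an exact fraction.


K_16 has 16!/(2^{8}·8!) = 2027025 labelled perfect matchings.
For each such perfect matching H, let X_H = 1 if all 8 edges of H are present in G. Then P[X_H = 1] = p^{8} = (7/16)^{8} = 5764801/4294967296.
By linearity of expectation: E[X] = Σ_H E[X_H] = 2027025 · p^{8} = 2027025 · 5764801/4294967296 = 11685395747025/4294967296.
Numerically: E[X] ≈ 2721.

E[X] = 2027025 · (7/16)^{8} = 11685395747025/4294967296 ≈ 2721.


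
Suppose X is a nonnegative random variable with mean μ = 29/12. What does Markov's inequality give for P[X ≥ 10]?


μ = E[X] = 29/12, a = 10.
Markov: P[X ≥ 10] ≤ μ/a = (29/12)/10 = 29/120.
Numerically: ≈ 0.2417.
(Since a = 10 > μ = 2.4167, the bound 29/120 is < 1 and informative.)

P[X ≥ 10] ≤ 29/120 ≈ 0.2417.


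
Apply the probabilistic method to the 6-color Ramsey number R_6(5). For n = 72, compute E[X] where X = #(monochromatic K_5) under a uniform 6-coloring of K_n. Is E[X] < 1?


E[X] = C(72, 5) · 6^{1 − 10} = 13991544 · 6^{−9} = 13991544/10077696.
As a reduced fraction: E[X] = 194327/139968 ≈ 1.38837.
Is E[X] < 1? NO.
Since E[X] ≥ 1, the first-moment bound is inconclusive at n = 72; it does NOT by itself certify R_6(5) > 72.

E[X] = 194327/139968 ≈ 1.38837; E[X] ≥ 1; first-moment method inconclusive here.


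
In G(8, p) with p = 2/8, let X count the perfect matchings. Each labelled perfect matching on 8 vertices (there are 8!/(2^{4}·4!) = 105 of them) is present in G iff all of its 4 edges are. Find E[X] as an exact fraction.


K_8 has 8!/(2^{4}·4!) = 105 labelled perfect matchings.
For each such perfect matching H, let X_H = 1 if all 4 edges of H are present in G. Then P[X_H = 1] = p^{4} = (1/4)^{4} = 1/256.
By linearity of expectation: E[X] = Σ_H E[X_H] = 105 · p^{4} = 105 · 1/256 = 105/256.
Numerically: E[X] ≈ 0.41016.

E[X] = 105 · (1/4)^{4} = 105/256 ≈ 0.41016.


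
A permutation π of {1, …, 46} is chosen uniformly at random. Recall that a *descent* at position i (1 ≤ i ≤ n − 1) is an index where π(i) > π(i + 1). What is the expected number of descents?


Write X = Σ X_I over i = 1, …, 45, with X_I the indicator of one descent.
There are 45 indicators.
For each fixed i, the pair (π(i), π(i+1)) is a uniformly random ordered pair of distinct values from {1, …, 46}; by symmetry P[π(i) > π(i+1)] = 1/2.
By linearity: E[X] = 45 · (1/2) = (46 − 1) · (1/2) = 45/2 ≈ 22.5000.

E[X] = 45/2 = 22.5000.


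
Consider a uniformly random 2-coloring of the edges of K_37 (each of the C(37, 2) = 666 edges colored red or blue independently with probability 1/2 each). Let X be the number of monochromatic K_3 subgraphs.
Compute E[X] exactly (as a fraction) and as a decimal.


Let X = Σ_S X_S over the C(37, 3) = 7770 subsets S of size 3, where X_S = 1 if the K_3 on S is monochromatic.
For a fixed S, the K_3 on S has C(3, 2) = 3 edges. P[all 3 edges red] = (1/2)^3, and likewise for blue, so P[monochromatic] = 2·(1/2)^3 = 2^{1 − 3} = 1/4.
Summing: E[X] = C(37, 3) · 2^{1 − 3} = 7770 · 1/4 = 3885/2.
Numerically: E[X] ≈ 1942.500.

E[X] = C(37,3)·2^(1−C(3,2)) = 3885/2 ≈ 1942.500.


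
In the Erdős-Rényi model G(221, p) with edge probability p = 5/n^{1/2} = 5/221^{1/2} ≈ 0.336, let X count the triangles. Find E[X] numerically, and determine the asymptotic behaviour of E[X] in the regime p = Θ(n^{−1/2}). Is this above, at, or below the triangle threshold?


Number of potential triangles: C(221, 3) = 1774630.
Each occurs with probability p³ ≈ (0.336)³ ≈ 3.80471e-02.
By linearity: E[X] = C(221, 3)·p³ ≈ 1774630 · 3.80471e-02 ≈ 67519.532.
Since α = 1/2 < 1, p = c/n^{1/2} ≫ 1/n is above the triangle threshold p ~ 1/n. Asymptotically E[X] ~ (c³/6)·n^{3(1−α)} = (5³/6)·n^{1.5} → ∞; triangles are abundant w.h.p.

E[X] ≈ 67519.532; in regime p = Θ(1/n^{1/2}) E[X] diverges (above the triangle threshold p ~ 1/n).


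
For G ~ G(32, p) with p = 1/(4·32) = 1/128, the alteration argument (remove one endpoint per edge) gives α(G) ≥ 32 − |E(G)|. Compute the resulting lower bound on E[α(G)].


E[|E(G)|] = C(32, 2)·p = 496 · (1/128) = 31/8.
E[α(G)] ≥ n − E[|E(G)|] = 32 − 31/8 = 225/8.
Numerically: ≈ 28.12500.
(This is only a lower bound; the true E[α(G)] may be larger.)

E[α(G)] ≥ 225/8 ≈ 28.12500.


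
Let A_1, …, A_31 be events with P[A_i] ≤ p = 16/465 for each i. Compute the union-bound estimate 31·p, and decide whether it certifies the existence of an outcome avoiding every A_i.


Union bound: P[∪_{i=1}^{31} A_i] ≤ Σ_i P[A_i] ≤ 31·p = 31·(16/465) = 16/15.
Numerically: 16/15 ≈ 1.067.
Is 16/15 < 1? NO.
Since the bound 16/15 is ≥ 1, the union bound is uninformative here; it does NOT by itself certify existence.

31·p = 16/15 ≈ 1.067; existence NOT certified by the union bound.


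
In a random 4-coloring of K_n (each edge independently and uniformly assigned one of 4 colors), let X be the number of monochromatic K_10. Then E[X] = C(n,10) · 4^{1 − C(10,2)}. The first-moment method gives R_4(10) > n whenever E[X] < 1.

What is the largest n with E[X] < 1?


We need C(n, 10) · 4^{1 − 45} < 1, i.e. C(n, 10) < 4^{45 − 1} = 309485009821345068724781056.
Check values of n near the boundary:
  n = 2020: C(2020, 10) = 304832018578739931133653656; 304832018578739931133653656 < 309485009821345068724781056? YES
  n = 2021: C(2021, 10) = 306347841644770462864800616; 306347841644770462864800616 < 309485009821345068724781056? YES
  n = 2022: C(2022, 10) = 307870445231474093395937796; 307870445231474093395937796 < 309485009821345068724781056? YES
  n = 2023: C(2023, 10) = 309399856285778485315440716; 309399856285778485315440716 < 309485009821345068724781056? YES
  n = 2024: C(2024, 10) = 310936101848269937576192656; 310936101848269937576192656 < 309485009821345068724781056? NO
  n = 2025: C(2025, 10) = 312479209053472269772600560; 312479209053472269772600560 < 309485009821345068724781056? NO
The largest n with C(n, 10) < 309485009821345068724781056 is n = 2023 (where E[X] = 77349964071444621328860179/77371252455336267181195264 ≈ 0.9997249). Hence R_4(10) > 2023, i.e. R_4(10) ≥ 2024.

Largest n = 2023; hence R_4(10) > 2023.


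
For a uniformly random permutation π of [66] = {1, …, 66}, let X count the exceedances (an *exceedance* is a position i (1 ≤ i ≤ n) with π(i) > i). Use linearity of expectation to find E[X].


Write X = Σ_{i=1}^{66} X_i, where X_i = 1_{π(i) > i}.
For each fixed i, π(i) is uniform over {1, …, 66} (marginal of a uniform permutation), so P[π(i) > i] = (n − i)/n. Summing: Σ_{i=1}^{66} (n − i)/n = (0 + 1 + … + 65)/66 = 66(66 − 1)/(2·66) = (66 − 1)/2.
Hence E[X] = Σ_{i=1}^{66} (66 − i)/66 = 65/2 ≈ 32.50000.

E[X] = 65/2 = 32.50000.
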